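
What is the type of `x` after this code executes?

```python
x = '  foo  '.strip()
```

str.strip() returns str

str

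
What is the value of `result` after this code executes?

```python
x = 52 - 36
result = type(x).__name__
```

x is int; result = 'int'

'int'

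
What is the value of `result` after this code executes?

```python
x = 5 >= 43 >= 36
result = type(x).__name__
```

x is bool; result = 'bool'

'bool'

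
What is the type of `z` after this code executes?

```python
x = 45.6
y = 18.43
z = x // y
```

float // float = float

float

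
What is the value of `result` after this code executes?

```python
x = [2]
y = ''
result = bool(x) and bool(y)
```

x = [2]; y = ''; result = False

False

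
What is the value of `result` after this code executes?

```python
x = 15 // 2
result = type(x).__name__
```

x is int; result = 'int'

'int'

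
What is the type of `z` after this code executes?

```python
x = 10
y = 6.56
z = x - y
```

int - float = float

float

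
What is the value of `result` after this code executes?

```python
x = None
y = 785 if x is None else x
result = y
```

x = None; y = 785; result = 785

785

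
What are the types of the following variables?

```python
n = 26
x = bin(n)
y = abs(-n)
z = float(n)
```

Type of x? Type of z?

bin() returns str; float() returns float

str, float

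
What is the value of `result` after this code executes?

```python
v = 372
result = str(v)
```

v = 372; result = '372'

'372'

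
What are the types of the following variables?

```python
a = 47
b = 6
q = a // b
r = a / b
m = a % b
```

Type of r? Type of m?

/ returns float; % of ints returns int

float, int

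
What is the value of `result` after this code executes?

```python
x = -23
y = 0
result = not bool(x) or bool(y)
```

x = -23; y = 0; result = False

False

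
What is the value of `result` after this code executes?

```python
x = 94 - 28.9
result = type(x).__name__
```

x is float; result = 'float'

'float'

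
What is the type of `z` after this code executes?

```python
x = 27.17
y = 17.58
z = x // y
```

float // float = float

float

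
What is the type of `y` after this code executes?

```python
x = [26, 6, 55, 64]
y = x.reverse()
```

list.reverse() returns None

NoneType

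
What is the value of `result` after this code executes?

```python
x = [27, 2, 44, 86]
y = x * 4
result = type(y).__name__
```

x is list; y is list; result = 'list'

'list'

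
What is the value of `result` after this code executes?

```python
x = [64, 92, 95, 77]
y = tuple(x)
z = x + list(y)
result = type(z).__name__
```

x is list; y is tuple; z is list; result = 'list'

'list'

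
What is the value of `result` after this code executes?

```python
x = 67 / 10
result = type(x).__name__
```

x is float; result = 'float'

'float'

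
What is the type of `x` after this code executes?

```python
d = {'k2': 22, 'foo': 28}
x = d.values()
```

.values() returns dict_values view

dict_values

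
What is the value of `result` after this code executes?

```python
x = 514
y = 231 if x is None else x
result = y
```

x = 514; y = 514; result = 514

514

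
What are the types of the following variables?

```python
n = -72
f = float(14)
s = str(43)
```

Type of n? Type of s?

n is assigned a bare integer (no decimal point), so it is an int; s is assigned the result of calling str(), which returns a str

int, str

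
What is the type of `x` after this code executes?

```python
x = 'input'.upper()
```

str.upper() returns str

str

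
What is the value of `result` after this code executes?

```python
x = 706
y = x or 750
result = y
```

x = 706; y = 706; result = 706

706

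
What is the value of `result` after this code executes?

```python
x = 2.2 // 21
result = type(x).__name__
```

x is float; result = 'float'

'float'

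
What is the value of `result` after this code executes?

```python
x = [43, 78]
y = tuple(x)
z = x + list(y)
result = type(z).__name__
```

x is list; y is tuple; z is list; result = 'list'

'list'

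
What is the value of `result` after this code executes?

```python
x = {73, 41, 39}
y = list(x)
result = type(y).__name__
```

x is set; y is list; result = 'list'

'list'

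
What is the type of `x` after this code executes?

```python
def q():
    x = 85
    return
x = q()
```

Bare return returns None

NoneType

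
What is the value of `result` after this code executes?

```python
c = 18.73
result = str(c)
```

c = 18.73; result = '18.73'

'18.73'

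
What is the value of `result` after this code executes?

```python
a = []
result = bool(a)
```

a = []; result = False

False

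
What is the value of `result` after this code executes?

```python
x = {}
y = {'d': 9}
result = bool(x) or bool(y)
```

x = {}; y = {'d': 9}; result = True

True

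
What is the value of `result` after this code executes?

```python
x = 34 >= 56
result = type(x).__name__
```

x is bool; result = 'bool'

'bool'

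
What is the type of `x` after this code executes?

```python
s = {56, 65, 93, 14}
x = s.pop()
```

Popping from set[int] returns int

int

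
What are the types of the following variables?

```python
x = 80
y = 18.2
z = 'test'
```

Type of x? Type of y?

x is assigned a bare integer (no decimal point), so it is an int; y is assigned a number with a decimal point, so it is a float

int, float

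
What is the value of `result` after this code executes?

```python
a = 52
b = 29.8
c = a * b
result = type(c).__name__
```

a is int; b is float; c is float; result = 'float'

'float'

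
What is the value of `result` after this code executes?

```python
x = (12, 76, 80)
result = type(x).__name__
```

x is tuple; result = 'tuple'

'tuple'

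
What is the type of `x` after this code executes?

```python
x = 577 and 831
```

'and' with truthy values returns last operand (int)

int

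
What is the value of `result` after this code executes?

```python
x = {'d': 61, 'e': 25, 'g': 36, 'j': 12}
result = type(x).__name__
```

x is dict; result = 'dict'

'dict'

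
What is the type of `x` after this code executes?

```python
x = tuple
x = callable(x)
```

callable() returns bool

bool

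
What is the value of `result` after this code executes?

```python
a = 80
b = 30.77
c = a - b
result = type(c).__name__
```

a is int; b is float; c is float; result = 'float'

'float'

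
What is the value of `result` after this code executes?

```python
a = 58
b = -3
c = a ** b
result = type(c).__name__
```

a is int; b is int; c is float; result = 'float'

'float'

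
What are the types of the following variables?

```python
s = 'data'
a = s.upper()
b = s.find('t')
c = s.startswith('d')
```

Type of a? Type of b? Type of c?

upper() returns str; find() returns int; startswith() returns bool

str, int, bool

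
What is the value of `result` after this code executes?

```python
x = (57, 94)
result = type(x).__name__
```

x is tuple; result = 'tuple'

'tuple'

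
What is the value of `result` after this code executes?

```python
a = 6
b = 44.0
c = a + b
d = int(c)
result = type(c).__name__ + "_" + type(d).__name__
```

a is int; b is float; c is float; d is int; result = 'float_int'

'float_int'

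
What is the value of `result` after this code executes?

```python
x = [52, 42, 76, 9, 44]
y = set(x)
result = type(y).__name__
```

x is list; y is set; result = 'set'

'set'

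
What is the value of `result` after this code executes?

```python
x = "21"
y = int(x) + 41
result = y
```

x = '21'; y = 62; result = 62

62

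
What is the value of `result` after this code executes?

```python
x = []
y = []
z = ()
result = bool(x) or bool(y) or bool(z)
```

x = []; y = []; z = (); result = False

False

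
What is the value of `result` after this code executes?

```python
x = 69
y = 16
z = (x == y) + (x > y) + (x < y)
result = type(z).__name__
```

x is int; y is int; z is int; result = 'int'

'int'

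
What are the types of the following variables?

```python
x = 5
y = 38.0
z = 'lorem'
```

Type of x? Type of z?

x is assigned a bare integer (no decimal point), so it is an int; z is assigned a quoted string literal, so it is a str

int, str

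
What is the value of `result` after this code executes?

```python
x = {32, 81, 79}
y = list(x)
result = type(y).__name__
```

x is set; y is list; result = 'list'

'list'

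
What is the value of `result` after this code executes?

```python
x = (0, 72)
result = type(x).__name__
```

x is tuple; result = 'tuple'

'tuple'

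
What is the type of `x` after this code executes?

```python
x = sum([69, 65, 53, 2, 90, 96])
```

sum() of ints returns int

int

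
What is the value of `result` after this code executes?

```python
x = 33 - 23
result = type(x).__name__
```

x is int; result = 'int'

'int'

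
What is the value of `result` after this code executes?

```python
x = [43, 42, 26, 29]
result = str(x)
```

x = [43, 42, 26, 29]; result = '[43, 42, 26, 29]'

'[43, 42, 26, 29]'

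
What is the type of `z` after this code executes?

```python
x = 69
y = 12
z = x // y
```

int // int = int

int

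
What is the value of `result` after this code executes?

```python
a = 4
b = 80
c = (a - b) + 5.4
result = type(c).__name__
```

a is int; b is int; c is float; result = 'float'

'float'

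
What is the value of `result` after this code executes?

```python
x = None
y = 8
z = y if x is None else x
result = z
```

x = None; y = 8; z = 8; result = 8

8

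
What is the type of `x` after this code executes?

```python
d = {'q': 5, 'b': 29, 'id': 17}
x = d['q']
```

Accessing dict[str, int] with str key returns int

int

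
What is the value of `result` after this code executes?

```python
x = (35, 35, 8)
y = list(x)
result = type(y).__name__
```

x is tuple; y is list; result = 'list'

'list'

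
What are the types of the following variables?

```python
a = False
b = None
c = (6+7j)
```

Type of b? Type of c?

b is assigned None, whose type is NoneType; c is assigned (6+7j), an int plus an imaginary literal (j suffix), which evaluates to complex

NoneType, complex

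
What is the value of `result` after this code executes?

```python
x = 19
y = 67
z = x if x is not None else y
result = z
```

x = 19; y = 67; z = 19; result = 19

19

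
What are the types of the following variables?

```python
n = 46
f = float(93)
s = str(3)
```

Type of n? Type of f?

n is assigned a bare integer (no decimal point), so it is an int; f is assigned the result of calling float(), which returns a float

int, float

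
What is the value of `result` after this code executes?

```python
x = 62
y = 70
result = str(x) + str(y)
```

x = 62; y = 70; result = '6270'

'6270'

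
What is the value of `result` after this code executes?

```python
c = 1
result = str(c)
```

c = 1; result = '1'

'1'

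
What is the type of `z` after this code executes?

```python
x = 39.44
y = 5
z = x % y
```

float % int = float

float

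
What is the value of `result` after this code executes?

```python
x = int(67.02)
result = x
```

x = 67; result = 67

67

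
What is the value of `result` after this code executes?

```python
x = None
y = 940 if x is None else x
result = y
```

x = None; y = 940; result = 940

940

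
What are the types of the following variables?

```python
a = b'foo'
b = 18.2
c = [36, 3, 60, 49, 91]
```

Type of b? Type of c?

b is assigned a number with a decimal point, so it is a float; c is assigned a list literal (square brackets)

float, list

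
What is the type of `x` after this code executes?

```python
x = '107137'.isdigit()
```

str.isdigit() returns bool

bool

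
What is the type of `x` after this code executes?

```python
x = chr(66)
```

chr() returns str (single char)

str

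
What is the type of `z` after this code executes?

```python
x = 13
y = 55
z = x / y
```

int / int = float

float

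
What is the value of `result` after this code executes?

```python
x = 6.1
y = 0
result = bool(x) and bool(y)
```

x = 6.1; y = 0; result = False

False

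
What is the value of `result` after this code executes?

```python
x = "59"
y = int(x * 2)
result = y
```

x = '59'; y = 5959; result = 5959

5959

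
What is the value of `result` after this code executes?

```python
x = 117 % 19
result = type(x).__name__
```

x is int; result = 'int'

'int'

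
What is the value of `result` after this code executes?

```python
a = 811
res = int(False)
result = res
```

a = 811; res = 0; result = 0

0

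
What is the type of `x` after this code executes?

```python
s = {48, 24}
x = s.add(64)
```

set.add() returns None (mutates in place)

NoneType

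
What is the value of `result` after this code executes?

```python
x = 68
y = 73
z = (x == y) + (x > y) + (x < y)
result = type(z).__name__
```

x is int; y is int; z is int; result = 'int'

'int'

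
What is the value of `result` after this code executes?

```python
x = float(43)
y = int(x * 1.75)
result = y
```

x = 43.0; y = 75; result = 75

75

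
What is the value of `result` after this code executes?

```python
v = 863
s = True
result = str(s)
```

v = 863; s = True; result = 'True'

'True'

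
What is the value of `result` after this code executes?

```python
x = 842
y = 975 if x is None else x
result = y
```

x = 842; y = 842; result = 842

842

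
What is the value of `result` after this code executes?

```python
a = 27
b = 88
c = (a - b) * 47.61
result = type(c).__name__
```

a is int; b is int; c is float; result = 'float'

'float'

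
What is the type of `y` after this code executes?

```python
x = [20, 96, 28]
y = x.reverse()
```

list.reverse() returns None

NoneType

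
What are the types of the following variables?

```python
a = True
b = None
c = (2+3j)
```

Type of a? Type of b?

a is assigned the constant True, which has type bool; b is assigned None, whose type is NoneType

bool, NoneType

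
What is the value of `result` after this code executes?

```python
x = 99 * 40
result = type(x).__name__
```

x is int; result = 'int'

'int'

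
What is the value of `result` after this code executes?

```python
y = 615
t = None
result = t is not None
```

y = 615; t = None; result = False

False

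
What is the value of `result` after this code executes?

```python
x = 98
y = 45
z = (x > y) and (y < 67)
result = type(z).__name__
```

x is int; y is int; z is bool; result = 'bool'

'bool'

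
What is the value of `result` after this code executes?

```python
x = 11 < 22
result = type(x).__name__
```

x is bool; result = 'bool'

'bool'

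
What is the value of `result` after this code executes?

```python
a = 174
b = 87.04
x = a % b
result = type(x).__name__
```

a is int; b is float; x is float; result = 'float'

'float'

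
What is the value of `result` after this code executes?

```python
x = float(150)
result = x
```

x = 150.0; result = 150.0

150.0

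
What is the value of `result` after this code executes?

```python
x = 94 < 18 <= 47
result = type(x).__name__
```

x is bool; result = 'bool'

'bool'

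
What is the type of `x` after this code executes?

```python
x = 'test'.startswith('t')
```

str.startswith() returns bool

bool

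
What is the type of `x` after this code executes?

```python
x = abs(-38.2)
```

abs() of float returns float

float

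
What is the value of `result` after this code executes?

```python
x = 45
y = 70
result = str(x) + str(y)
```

x = 45; y = 70; result = '4570'

'4570'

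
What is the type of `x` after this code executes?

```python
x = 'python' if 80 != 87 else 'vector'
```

Both branches of conditional are str

str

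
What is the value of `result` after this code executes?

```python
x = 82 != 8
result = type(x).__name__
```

x is bool; result = 'bool'

'bool'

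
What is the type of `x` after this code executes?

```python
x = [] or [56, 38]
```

'or' returns first truthy value (list)

list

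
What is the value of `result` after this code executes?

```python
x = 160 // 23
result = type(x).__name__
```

x is int; result = 'int'

'int'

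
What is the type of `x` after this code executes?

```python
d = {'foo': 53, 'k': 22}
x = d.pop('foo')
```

dict.pop() returns the value

int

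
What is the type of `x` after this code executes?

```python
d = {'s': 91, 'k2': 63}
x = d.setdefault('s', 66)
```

dict.setdefault() returns the (existing or default) value

int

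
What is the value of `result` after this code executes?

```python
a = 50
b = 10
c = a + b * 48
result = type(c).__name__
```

a is int; b is int; c is int; result = 'int'

'int'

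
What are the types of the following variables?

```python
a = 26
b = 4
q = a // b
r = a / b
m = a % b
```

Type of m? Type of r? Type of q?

% of ints returns int; / returns float; // returns int

int, float, int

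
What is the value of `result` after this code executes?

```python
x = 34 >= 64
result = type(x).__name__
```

x is bool; result = 'bool'

'bool'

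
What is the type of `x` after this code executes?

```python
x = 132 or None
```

'or' returns first truthy value

int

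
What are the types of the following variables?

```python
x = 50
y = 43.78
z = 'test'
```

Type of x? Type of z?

x is assigned a bare integer (no decimal point), so it is an int; z is assigned a quoted string literal, so it is a str

int, str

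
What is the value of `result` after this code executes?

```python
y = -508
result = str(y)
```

y = -508; result = '-508'

'-508'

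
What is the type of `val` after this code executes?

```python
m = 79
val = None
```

None has type NoneType

NoneType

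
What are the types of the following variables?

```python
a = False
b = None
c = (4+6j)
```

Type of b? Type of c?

b is assigned None, whose type is NoneType; c is assigned (4+6j), an int plus an imaginary literal (j suffix), which evaluates to complex

NoneType, complex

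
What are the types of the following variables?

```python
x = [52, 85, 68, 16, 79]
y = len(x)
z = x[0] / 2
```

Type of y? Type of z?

len() returns int; int / int = float

int, float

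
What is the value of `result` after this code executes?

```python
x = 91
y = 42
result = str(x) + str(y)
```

x = 91; y = 42; result = '9142'

'9142'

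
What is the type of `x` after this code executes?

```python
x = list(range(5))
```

list(range()) returns list

list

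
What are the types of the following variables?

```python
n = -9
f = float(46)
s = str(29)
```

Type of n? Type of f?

n is assigned a bare integer (no decimal point), so it is an int; f is assigned the result of calling float(), which returns a float

int, float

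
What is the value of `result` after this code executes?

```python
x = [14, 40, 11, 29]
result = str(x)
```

x = [14, 40, 11, 29]; result = '[14, 40, 11, 29]'

'[14, 40, 11, 29]'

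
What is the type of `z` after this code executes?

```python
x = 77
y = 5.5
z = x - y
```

int - float = float

float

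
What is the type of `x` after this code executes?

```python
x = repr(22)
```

repr() returns str

str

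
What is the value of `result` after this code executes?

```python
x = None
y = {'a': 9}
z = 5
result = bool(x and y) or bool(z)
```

x = None; y = {'a': 9}; z = 5; result = True

True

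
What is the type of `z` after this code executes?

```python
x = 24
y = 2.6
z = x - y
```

int - float = float

float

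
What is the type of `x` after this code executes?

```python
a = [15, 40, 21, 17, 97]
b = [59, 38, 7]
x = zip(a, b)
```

zip() returns a zip object

zip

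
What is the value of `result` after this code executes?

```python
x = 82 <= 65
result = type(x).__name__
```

x is bool; result = 'bool'

'bool'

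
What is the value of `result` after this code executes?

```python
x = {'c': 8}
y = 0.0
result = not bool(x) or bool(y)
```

x = {'c': 8}; y = 0.0; result = False

False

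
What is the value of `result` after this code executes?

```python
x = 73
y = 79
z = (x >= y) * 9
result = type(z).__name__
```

x is int; y is int; z is int; result = 'int'

'int'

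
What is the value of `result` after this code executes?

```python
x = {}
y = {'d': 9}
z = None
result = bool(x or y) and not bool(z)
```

x = {}; y = {'d': 9}; z = None; result = True

True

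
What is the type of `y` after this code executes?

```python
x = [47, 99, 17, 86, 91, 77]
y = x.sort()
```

list.sort() returns None (mutates in place)

NoneType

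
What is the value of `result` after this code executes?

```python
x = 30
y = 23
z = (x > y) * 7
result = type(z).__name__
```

x is int; y is int; z is int; result = 'int'

'int'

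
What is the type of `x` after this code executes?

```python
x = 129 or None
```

'or' returns first truthy value

int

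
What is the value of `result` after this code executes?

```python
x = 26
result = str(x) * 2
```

x = 26; result = '2626'

'2626'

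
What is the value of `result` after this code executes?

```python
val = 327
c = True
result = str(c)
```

val = 327; c = True; result = 'True'

'True'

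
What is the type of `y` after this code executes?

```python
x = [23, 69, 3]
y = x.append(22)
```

list.append() returns None (mutates in place)

NoneType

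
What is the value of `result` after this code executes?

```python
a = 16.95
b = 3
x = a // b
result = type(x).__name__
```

a is float; b is int; x is float; result = 'float'

'float'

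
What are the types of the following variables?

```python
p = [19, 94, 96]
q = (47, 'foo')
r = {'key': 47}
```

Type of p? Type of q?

p is assigned a list literal (square brackets); q is assigned a tuple (parenthesized, comma-separated values)

list, tuple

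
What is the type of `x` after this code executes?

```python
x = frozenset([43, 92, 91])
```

frozenset() returns frozenset

frozenset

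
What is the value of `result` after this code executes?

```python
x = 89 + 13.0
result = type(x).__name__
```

x is float; result = 'float'

'float'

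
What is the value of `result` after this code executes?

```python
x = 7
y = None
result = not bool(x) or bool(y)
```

x = 7; y = None; result = False

False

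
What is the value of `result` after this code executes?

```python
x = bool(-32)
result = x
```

x = True; result = True

True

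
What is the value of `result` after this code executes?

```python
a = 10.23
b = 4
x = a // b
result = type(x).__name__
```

a is float; b is int; x is float; result = 'float'

'float'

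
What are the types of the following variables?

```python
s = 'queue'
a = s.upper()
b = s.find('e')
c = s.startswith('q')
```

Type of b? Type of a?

find() returns int; upper() returns str

int, str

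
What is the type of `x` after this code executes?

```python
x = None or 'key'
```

'or' with None returns the other truthy value (str)

str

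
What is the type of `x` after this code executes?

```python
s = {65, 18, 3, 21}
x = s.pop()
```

Popping from set[int] returns int

int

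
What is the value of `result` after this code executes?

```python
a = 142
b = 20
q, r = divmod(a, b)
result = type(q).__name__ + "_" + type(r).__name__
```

a is int; b is int; q is int; r is int; result = 'int_int'

'int_int'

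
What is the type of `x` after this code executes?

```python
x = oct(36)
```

oct() returns str representation

str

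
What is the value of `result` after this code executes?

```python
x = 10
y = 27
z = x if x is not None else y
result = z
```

x = 10; y = 27; z = 10; result = 10

10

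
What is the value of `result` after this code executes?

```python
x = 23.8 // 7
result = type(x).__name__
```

x is float; result = 'float'

'float'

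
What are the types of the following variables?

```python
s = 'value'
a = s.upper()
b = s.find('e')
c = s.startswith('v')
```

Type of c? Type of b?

startswith() returns bool; find() returns int

bool, int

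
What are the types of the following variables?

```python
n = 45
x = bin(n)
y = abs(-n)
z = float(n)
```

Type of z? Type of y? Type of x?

float() returns float; abs() of int returns int; bin() returns str

float, int, str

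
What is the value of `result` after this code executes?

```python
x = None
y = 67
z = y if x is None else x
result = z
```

x = None; y = 67; z = 67; result = 67

67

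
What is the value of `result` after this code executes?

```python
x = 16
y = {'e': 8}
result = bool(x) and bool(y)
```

x = 16; y = {'e': 8}; result = True

True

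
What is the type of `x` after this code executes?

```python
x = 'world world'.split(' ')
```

str.split() returns list

list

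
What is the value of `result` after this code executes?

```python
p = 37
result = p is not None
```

p = 37; result = True

True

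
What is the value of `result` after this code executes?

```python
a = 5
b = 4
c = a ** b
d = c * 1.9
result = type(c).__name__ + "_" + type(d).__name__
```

a is int; b is int; c is int; d is float; result = 'int_float'

'int_float'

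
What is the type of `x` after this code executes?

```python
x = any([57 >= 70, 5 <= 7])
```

any() returns bool

bool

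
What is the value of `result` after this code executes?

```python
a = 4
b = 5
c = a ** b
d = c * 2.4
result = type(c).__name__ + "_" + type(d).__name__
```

a is int; b is int; c is int; d is float; result = 'int_float'

'int_float'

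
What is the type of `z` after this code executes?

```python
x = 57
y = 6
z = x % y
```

int % int = int

int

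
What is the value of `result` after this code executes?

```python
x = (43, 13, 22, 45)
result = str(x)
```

x = (43, 13, 22, 45); result = '(43, 13, 22, 45)'

'(43, 13, 22, 45)'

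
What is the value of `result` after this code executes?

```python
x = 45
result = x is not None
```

x = 45; result = True

True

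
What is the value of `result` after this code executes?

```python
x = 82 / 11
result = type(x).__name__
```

x is float; result = 'float'

'float'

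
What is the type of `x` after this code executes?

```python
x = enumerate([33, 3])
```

enumerate() returns an enumerate object

enumerate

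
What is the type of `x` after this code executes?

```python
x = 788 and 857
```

'and' with truthy values returns last operand (int)

int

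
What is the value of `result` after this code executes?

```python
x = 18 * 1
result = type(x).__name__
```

x is int; result = 'int'

'int'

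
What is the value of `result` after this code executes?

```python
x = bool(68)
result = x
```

x = True; result = True

True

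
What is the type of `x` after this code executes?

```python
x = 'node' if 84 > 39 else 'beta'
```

Both branches of conditional are str

str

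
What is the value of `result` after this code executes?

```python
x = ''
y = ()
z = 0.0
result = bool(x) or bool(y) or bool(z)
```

x = ''; y = (); z = 0.0; result = False

False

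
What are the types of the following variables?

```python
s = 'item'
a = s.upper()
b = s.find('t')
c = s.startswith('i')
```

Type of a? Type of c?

upper() returns str; startswith() returns bool

str, bool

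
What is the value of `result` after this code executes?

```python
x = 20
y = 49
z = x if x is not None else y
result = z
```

x = 20; y = 49; z = 20; result = 20

20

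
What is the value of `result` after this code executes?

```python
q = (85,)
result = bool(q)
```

q = (85,); result = True

True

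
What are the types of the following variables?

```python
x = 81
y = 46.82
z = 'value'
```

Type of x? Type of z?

x is assigned a bare integer (no decimal point), so it is an int; z is assigned a quoted string literal, so it is a str

int, str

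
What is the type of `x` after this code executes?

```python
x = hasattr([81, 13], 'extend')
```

hasattr() returns bool

bool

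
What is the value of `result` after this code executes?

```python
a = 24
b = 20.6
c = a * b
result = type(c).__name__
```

a is int; b is float; c is float; result = 'float'

'float'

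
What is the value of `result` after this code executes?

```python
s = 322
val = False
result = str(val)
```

s = 322; val = False; result = 'False'

'False'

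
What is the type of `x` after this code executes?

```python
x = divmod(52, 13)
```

divmod() returns tuple of (quotient, remainder)

tuple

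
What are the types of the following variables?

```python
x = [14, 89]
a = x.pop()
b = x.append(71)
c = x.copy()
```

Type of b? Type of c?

append() returns None; copy() returns list

NoneType, list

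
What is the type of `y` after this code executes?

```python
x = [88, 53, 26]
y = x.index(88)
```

list.index() returns int

int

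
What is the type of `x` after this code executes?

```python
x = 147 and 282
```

'and' with truthy values returns last operand (int)

int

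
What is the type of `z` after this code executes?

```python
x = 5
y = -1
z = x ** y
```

int ** negative = float

float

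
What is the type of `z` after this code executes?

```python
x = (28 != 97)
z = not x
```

'not' returns bool

bool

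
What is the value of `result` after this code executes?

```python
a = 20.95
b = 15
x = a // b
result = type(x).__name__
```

a is float; b is int; x is float; result = 'float'

'float'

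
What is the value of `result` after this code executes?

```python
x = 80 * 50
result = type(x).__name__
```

x is int; result = 'int'

'int'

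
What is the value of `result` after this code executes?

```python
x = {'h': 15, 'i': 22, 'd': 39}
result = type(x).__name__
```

x is dict; result = 'dict'

'dict'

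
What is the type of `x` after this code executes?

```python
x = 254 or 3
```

'or' returns first truthy value (int)

int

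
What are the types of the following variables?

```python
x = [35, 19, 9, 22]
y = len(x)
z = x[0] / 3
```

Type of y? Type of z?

len() returns int; int / int = float

int, float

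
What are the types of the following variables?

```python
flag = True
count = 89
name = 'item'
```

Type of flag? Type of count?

flag is assigned the constant True, which has type bool; count is assigned a bare integer (no decimal point), so it is an int

bool, int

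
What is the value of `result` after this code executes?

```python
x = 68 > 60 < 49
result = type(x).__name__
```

x is bool; result = 'bool'

'bool'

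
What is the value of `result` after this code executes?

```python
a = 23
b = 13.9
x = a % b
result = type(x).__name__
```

a is int; b is float; x is float; result = 'float'

'float'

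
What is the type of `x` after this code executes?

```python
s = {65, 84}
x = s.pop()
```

Popping from set[int] returns int

int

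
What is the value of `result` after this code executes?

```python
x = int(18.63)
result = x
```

x = 18; result = 18

18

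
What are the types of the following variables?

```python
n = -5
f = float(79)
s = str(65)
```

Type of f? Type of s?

f is assigned the result of calling float(), which returns a float; s is assigned the result of calling str(), which returns a str

float, str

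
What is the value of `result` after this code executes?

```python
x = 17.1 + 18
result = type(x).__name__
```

x is float; result = 'float'

'float'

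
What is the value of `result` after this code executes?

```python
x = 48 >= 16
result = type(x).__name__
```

x is bool; result = 'bool'

'bool'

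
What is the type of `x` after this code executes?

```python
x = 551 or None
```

'or' returns first truthy value

int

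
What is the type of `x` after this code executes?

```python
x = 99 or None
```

'or' returns first truthy value

int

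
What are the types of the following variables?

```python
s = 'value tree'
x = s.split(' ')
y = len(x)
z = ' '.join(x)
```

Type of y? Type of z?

len() returns int; str.join() returns str

int, str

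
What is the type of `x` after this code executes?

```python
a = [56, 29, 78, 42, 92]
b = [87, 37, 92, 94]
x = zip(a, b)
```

zip() returns a zip object

zip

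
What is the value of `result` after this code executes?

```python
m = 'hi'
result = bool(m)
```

m = 'hi'; result = True

True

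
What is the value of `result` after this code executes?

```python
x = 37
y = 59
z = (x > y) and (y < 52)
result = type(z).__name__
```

x is int; y is int; z is bool; result = 'bool'

'bool'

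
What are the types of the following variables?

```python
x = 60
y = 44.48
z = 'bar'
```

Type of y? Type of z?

y is assigned a number with a decimal point, so it is a float; z is assigned a quoted string literal, so it is a str

float, str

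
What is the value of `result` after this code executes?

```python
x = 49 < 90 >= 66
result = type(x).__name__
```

x is bool; result = 'bool'

'bool'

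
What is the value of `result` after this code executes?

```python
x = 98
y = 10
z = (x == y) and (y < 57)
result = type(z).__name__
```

x is int; y is int; z is bool; result = 'bool'

'bool'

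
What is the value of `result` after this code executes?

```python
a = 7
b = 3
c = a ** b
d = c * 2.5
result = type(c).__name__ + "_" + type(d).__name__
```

a is int; b is int; c is int; d is float; result = 'int_float'

'int_float'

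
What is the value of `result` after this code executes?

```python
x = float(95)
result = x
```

x = 95.0; result = 95.0

95.0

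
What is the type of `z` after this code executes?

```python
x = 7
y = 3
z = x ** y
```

positive int ** positive int = int

int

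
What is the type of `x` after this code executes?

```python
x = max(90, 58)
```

max() of ints returns int

int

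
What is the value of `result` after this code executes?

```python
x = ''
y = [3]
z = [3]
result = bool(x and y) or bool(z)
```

x = ''; y = [3]; z = [3]; result = True

True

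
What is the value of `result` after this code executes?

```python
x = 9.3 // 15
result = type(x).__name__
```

x is float; result = 'float'

'float'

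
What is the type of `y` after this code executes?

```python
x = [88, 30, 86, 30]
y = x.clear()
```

list.clear() returns None

NoneType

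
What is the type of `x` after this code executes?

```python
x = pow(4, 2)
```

pow(int, int) returns int

int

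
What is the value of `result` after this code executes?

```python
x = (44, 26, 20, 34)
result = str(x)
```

x = (44, 26, 20, 34); result = '(44, 26, 20, 34)'

'(44, 26, 20, 34)'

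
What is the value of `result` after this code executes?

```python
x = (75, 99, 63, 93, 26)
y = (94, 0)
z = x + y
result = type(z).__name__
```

x is tuple; y is tuple; z is tuple; result = 'tuple'

'tuple'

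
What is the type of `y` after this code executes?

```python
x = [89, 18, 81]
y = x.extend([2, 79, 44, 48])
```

list.extend() returns None

NoneType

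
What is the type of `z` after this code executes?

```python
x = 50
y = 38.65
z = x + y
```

int + float = float

float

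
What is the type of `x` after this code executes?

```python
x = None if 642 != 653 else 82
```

642 != 653 is True, so the if branch is taken

NoneType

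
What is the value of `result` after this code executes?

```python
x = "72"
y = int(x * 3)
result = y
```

x = '72'; y = 727272; result = 727272

727272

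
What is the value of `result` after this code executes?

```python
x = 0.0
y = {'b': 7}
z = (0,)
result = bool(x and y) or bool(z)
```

x = 0.0; y = {'b': 7}; z = (0,); result = True

True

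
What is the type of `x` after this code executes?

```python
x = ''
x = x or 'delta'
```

'or' returns first truthy value (str)

str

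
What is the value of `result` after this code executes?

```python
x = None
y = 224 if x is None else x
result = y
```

x = None; y = 224; result = 224

224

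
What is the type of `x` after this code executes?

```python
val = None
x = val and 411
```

'and' returns first falsy value (None)

NoneType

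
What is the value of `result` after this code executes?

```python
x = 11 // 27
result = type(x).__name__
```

x is int; result = 'int'

'int'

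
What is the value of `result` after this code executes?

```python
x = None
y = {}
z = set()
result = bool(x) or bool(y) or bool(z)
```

x = None; y = {}; z = set(); result = False

False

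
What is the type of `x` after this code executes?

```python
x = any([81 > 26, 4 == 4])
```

any() returns bool

bool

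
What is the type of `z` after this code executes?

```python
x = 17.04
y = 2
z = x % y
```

float % int = float

float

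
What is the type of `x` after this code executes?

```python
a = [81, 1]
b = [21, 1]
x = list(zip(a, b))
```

list(zip()) returns a list of tuples

list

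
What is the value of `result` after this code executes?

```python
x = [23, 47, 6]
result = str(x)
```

x = [23, 47, 6]; result = '[23, 47, 6]'

'[23, 47, 6]'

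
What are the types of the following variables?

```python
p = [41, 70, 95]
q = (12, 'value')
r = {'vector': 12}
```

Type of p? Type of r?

p is assigned a list literal (square brackets); r is assigned a dict literal ({key: value})

list, dict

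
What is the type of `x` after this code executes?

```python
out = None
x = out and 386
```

'and' returns first falsy value (None)

NoneType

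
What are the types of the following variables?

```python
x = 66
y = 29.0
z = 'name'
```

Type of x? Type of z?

x is assigned a bare integer (no decimal point), so it is an int; z is assigned a quoted string literal, so it is a str

int, str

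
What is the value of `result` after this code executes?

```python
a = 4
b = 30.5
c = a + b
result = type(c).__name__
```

a is int; b is float; c is float; result = 'float'

'float'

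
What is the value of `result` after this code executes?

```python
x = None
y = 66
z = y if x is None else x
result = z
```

x = None; y = 66; z = 66; result = 66

66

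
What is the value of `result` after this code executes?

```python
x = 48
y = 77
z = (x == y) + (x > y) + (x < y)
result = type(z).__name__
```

x is int; y is int; z is int; result = 'int'

'int'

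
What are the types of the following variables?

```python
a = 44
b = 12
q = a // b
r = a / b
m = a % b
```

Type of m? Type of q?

% of ints returns int; // returns int

int, int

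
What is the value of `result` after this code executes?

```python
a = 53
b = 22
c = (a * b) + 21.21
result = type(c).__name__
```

a is int; b is int; c is float; result = 'float'

'float'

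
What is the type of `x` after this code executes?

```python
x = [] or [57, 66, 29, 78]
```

'or' returns first truthy value (list)

list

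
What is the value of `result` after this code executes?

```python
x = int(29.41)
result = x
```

x = 29; result = 29

29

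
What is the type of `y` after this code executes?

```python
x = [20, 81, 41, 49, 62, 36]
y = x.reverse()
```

list.reverse() returns None

NoneType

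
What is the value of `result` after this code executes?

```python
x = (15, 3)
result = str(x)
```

x = (15, 3); result = '(15, 3)'

'(15, 3)'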